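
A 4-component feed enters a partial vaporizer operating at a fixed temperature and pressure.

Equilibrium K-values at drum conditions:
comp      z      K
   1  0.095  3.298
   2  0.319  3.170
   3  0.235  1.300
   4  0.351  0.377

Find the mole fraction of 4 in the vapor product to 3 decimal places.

y_4 = 0.245

Rachford–Rice: g(V/F) = Σ zᵢ(Kᵢ−1)/(1+V/F(Kᵢ−1)) = 0.
g(0) = ΣzᵢKᵢ − 1 = 0.762 and g(1) = 1 − Σzᵢ/Kᵢ = -0.241, so a root lies in (0, 1).
Newton–Raphson from V/F = 0.5:
  V/F = 0.500: g = 0.1773, g' = -0.758 → V/F = 0.734
  V/F = 0.734: g = 0.0031, g' = -0.770 → V/F = 0.738
Converged at V/F = 0.738.
Compositions from xᵢ = zᵢ/(1+V/F(Kᵢ−1)), yᵢ = Kᵢxᵢ:
  1: x = 0.035, y = 0.116
  2: x = 0.123, y = 0.389
  3: x = 0.192, y = 0.250
  4: x = 0.650, y = 0.245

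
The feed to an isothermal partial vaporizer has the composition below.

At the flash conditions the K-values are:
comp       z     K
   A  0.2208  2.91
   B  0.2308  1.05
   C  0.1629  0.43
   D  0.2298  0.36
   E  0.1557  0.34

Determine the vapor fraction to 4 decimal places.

Let ψ = V/F and solve Σ zᵢ(Kᵢ−1)/(1+ψ(Kᵢ−1)) = 0.
g(0) = ΣzᵢKᵢ − 1 = 0.0906 and g(1) = 1 − Σzᵢ/Kᵢ = -0.7708, so a root lies in (0, 1).
Iterate (Newton) starting at ψ = 0.5:
  ψ = 0.5000: g = -0.27255, g' = -0.6695 → ψ = 0.0929
  ψ = 0.0929: g = 0.00578, g' = -0.8240 → ψ = 0.0999
  ψ = 0.0999: g = 0.00004, g' = -0.8133 → ψ = 0.1000
Converged at ψ = 0.1000.

ψ = 0.1000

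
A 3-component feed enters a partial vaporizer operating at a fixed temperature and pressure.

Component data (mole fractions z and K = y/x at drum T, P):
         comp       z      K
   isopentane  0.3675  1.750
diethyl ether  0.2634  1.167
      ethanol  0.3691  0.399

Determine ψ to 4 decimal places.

Rachford–Rice: g(ψ) = Σ zᵢ(Kᵢ−1)/(1+ψ(Kᵢ−1)) = 0.
g(0) = ΣzᵢKᵢ − 1 = 0.0978 and g(1) = 1 − Σzᵢ/Kᵢ = -0.3608, so a root lies in (0, 1).
Newton–Raphson from ψ = 0.33:
  ψ = 0.3300: g = -0.01408, g' = -0.3469 → ψ = 0.2894
  ψ = 0.2894: g = -0.00011, g' = -0.3416 → ψ = 0.2891
Converged at ψ = 0.2891.

ψ = 0.2891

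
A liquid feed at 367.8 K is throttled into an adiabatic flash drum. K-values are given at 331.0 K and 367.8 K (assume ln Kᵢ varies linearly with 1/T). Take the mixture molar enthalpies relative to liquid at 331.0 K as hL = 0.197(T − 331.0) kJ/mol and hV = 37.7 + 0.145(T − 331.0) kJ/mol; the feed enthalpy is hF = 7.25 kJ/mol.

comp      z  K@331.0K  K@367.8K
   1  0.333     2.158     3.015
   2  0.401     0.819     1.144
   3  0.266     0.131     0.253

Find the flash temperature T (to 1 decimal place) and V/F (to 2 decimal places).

Adiabatic flash: solve Rachford–Rice at each trial T, then check hF = ψ·hV(T) + (1−ψ)·hL(T).
  T = 331.0 K: K = (2.158, 0.819, 0.131), RR gives ψ = 0.130, H_out = 4.916 kJ/mol
  T = 367.8 K: K = (3.015, 1.144, 0.253), RR gives ψ = 0.596, H_out = 28.573 kJ/mol
  T = 349.4 K: K = (2.573, 0.977, 0.185), RR gives ψ = 0.386, H_out = 17.823 kJ/mol
  T = 340.2 K: K = (2.362, 0.896, 0.157), RR gives ψ = 0.267, H_out = 11.769 kJ/mol
  T = 335.6 K: K = (2.259, 0.857, 0.143), RR gives ψ = 0.202, H_out = 8.464 kJ/mol
  T = 333.3 K: K = (2.208, 0.838, 0.137), RR gives ψ = 0.167, H_out = 6.723 kJ/mol
Linear interpolation between T = 333.3 (H_out = 6.723) and T = 335.6 (H_out = 8.464) on hF = 7.25 gives T ≈ 334.0 K, at which ψ = 0.18.

T = 334.0 K, V/F = 0.18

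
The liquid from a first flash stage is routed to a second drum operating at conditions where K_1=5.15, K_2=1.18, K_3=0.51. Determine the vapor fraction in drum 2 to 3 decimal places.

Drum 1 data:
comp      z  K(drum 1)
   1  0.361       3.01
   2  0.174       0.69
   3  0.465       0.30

V/F (drum 2) = 0.453

Drum 1:
Newton iteration, ψ₁⁰ = 0.5:
  ψ₁ = 0.500: g = -0.2027, g' = -0.926 → ψ₁ = 0.281
  ψ₁ = 0.281: g = -0.0006, g' = -0.969 → ψ₁ = 0.280
Converged at ψ₁ = 0.280.
Drum-1 compositions:
  1: x = 0.231, y = 0.695
  2: x = 0.191, y = 0.131
  3: x = 0.579, y = 0.174
Drum-2 feed = drum-1 liquid: z₂ = (0.2309, 0.1906, 0.5786).
Drum 2:
Material balance + equilibrium reduce to Σ zᵢ(Kᵢ−1)/(1+ψ₂(Kᵢ−1)) = 0.
Check two-phase: ΣzᵢKᵢ = 1.709 > 1 and Σzᵢ/Kᵢ = 1.341 > 1, so g(0) = 0.709 > 0 and g(1) = -0.341 < 0.
Iterate (Newton) starting at ψ₂ = 0.3:
  ψ₂ = 0.300: g = 0.1270, g' = -0.985 → ψ₂ = 0.429
  ψ₂ = 0.429: g = 0.0176, g' = -0.743 → ψ₂ = 0.453
Converged at ψ₂ = 0.453.
  1: x = 0.080, y = 0.413
  2: x = 0.176, y = 0.208
  3: x = 0.744, y = 0.379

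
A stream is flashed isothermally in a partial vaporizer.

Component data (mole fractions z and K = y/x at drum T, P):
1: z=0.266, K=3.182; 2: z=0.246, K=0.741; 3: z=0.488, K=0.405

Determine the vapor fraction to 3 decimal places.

ψ = 0.209

Material balance + equilibrium reduce to Σ zᵢ(Kᵢ−1)/(1+ψ(Kᵢ−1)) = 0.
g(0) = ΣzᵢKᵢ − 1 = 0.226 and g(1) = 1 − Σzᵢ/Kᵢ = -0.621, so a root lies in (0, 1).
Newton iteration, ψ⁰ = 0.5:
  ψ = 0.500: g = -0.2089, g' = -0.662 → ψ = 0.184
  ψ = 0.184: g = 0.0211, g' = -0.881 → ψ = 0.208
  ψ = 0.208: g = 0.0005, g' = -0.843 → ψ = 0.209
Converged at ψ = 0.209.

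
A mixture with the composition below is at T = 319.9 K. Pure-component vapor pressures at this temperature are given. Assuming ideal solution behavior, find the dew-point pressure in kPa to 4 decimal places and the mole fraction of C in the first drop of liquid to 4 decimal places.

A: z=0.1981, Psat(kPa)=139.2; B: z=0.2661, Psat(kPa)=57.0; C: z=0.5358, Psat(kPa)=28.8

At the dew point ψ → 1, so Σzᵢ/Kᵢ = 1 with Kᵢ = Pᵢˢᵃᵗ/P ⇒ 1/P = Σzᵢ/Pᵢˢᵃᵗ.
1/P = 0.1981/139.2 + 0.2661/57.0 + 0.5358/28.8 = 0.0246957 ⇒ P = 40.4928 kPa
xᵢ = zᵢP/Pᵢˢᵃᵗ ⇒ x_C = 0.5358·40.4928/28.8 = 0.7533

Pdew = 40.4928 kPa, x_C = 0.7533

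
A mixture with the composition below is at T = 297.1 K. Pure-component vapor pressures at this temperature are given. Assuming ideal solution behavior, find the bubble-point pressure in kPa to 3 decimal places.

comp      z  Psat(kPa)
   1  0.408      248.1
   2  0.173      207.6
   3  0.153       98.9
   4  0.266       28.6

At the bubble point ψ → 0, so ΣzᵢKᵢ = 1 with Kᵢ = Pᵢˢᵃᵗ/P ⇒ P = ΣzᵢPᵢˢᵃᵗ.
P = 0.408·248.1 + 0.173·207.6 + 0.153·98.9 + 0.266·28.6 = 159.879 kPa

Pbub = 159.879 kPa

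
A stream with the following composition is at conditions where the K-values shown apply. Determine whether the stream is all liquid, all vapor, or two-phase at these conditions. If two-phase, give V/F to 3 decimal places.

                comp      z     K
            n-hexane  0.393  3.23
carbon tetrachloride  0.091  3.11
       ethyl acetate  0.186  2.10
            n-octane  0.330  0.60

all vapor

ΣzᵢKᵢ = 2.141; Σzᵢ/Kᵢ = 0.790.
Since Σzᵢ/Kᵢ < 1 the mixture is above its dew point — single vapor phase.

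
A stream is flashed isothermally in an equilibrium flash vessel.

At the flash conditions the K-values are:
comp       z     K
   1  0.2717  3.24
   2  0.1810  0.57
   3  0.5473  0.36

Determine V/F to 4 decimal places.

Rachford–Rice: g(V/F) = Σ zᵢ(Kᵢ−1)/(1+V/F(Kᵢ−1)) = 0.
Check two-phase: ΣzᵢKᵢ = 1.1805 > 1 and Σzᵢ/Kᵢ = 1.9217 > 1, so g(0) = 0.1805 > 0 and g(1) = -0.9217 < 0.
Iterate (Newton) starting at V/F = 0.36:
  V/F = 0.3600: g = -0.21030, g' = -0.8431 → V/F = 0.1106
  V/F = 0.1106: g = 0.02913, g' = -1.1723 → V/F = 0.1354
  V/F = 0.1354: g = 0.00081, g' = -1.1090 → V/F = 0.1361
Converged at V/F = 0.1361.

V/F = 0.1361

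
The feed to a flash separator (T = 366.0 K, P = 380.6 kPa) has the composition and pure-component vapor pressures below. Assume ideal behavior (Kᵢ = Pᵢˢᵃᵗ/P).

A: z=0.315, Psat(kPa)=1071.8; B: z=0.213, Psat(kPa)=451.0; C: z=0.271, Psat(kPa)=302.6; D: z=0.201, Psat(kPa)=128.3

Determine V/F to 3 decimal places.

Raoult's law: Kᵢ = Pᵢˢᵃᵗ/P = Pᵢˢᵃᵗ/380.6.
  K_A = 1071.8/380.6 = 2.81608, K_B = 451.0/380.6 = 1.18497, K_C = 302.6/380.6 = 0.79506, K_D = 128.3/380.6 = 0.33710
Material balance + equilibrium reduce to Σ zᵢ(Kᵢ−1)/(1+V/F(Kᵢ−1)) = 0.
g(0) = ΣzᵢKᵢ − 1 = 0.423 and g(1) = 1 − Σzᵢ/Kᵢ = -0.229, so a root lies in (0, 1).
Newton–Raphson from V/F = 0.5:
  V/F = 0.500: g = 0.0747, g' = -0.503 → V/F = 0.648
  V/F = 0.648: g = 0.0001, g' = -0.512 → V/F = 0.649
Converged at V/F = 0.649.

V/F = 0.649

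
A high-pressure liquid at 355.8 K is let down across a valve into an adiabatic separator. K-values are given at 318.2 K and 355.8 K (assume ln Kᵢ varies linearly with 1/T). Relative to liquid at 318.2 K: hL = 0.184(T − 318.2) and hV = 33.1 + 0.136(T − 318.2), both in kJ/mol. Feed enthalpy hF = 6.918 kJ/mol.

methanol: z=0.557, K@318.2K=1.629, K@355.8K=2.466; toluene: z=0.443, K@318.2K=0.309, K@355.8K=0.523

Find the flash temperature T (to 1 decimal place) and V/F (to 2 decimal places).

T = 321.6 K, V/F = 0.19

Adiabatic flash: solve Rachford–Rice at each trial T, then check hF = ψ·hV(T) + (1−ψ)·hL(T).
  T = 318.2 K: K = (1.629, 0.309), RR gives ψ = 0.102, H_out = 3.369 kJ/mol
  T = 355.8 K: K = (2.466, 0.523), RR gives ψ = 0.866, H_out = 34.005 kJ/mol
  T = 337.0 K: K = (2.028, 0.408), RR gives ψ = 0.510, H_out = 19.870 kJ/mol
  T = 327.6 K: K = (1.823, 0.356), RR gives ψ = 0.327, H_out = 12.416 kJ/mol
  T = 322.9 K: K = (1.725, 0.332), RR gives ψ = 0.223, H_out = 8.191 kJ/mol
  T = 320.5 K: K = (1.676, 0.320), RR gives ψ = 0.164, H_out = 5.821 kJ/mol
Linear interpolation between T = 320.5 (H_out = 5.821) and T = 322.9 (H_out = 8.191) on hF = 6.918 gives T ≈ 321.6 K, at which ψ = 0.19.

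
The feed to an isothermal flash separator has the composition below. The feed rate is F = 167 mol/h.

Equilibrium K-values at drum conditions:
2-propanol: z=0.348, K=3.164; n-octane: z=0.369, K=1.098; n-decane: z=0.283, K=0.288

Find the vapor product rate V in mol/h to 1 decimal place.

Material balance + equilibrium reduce to Σ zᵢ(Kᵢ−1)/(1+ψ(Kᵢ−1)) = 0.
Feasibility: ΣzᵢKᵢ = 1.588, Σzᵢ/Kᵢ = 1.429 — both > 1, two phases present.
Newton–Raphson from ψ = 0.52:
  ψ = 0.520: g = 0.0688, g' = -0.726 → ψ = 0.615
  ψ = 0.615: g = -0.0011, g' = -0.757 → ψ = 0.613
Converged at ψ = 0.613.
Then V = ψ·F = 0.6133·167 = 102.4 mol/h and L = F − V = 64.6 mol/h.

V = 102.4 mol/h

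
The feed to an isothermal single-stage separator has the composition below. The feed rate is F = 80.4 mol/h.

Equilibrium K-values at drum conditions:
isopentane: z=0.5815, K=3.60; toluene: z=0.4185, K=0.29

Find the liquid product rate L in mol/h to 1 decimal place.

L = 27.5 mol/h

Rachford–Rice: g(ψ) = Σ zᵢ(Kᵢ−1)/(1+ψ(Kᵢ−1)) = 0.
Feasibility: ΣzᵢKᵢ = 2.2148, Σzᵢ/Kᵢ = 1.6046 — both > 1, two phases present.
Iterate (Newton) starting at ψ = 0.5:
  ψ = 0.5000: g = 0.19667, g' = -1.2502 → ψ = 0.6573
  ψ = 0.6573: g = 0.00094, g' = -1.2774 → ψ = 0.6581
Converged at ψ = 0.6581.
Then V = ψ·F = 0.6581·80.4 = 52.9 mol/h and L = F − V = 27.5 mol/h.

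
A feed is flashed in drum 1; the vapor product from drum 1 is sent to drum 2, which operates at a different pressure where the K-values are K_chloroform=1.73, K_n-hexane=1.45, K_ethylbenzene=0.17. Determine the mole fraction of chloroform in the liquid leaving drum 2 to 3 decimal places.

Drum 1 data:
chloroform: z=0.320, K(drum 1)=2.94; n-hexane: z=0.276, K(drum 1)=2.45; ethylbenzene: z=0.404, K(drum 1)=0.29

x_chloroform (drum 2) = 0.300

Drum 1:
Newton iteration, ψ₁⁰ = 0.5:
  ψ₁ = 0.500: g = 0.1024, g' = -0.995 → ψ₁ = 0.603
  ψ₁ = 0.603: g = -0.0019, g' = -1.044 → ψ₁ = 0.601
Converged at ψ₁ = 0.601.
Drum-1 compositions:
  chloroform: x = 0.148, y = 0.434
  n-hexane: x = 0.147, y = 0.361
  ethylbenzene: x = 0.705, y = 0.204
Drum-2 feed = drum-1 vapor: z₂ = (0.4343, 0.3613, 0.2044).
Drum 2:
Rachford–Rice: g(ψ₂) = Σ zᵢ(Kᵢ−1)/(1+ψ₂(Kᵢ−1)) = 0.
Check two-phase: ΣzᵢKᵢ = 1.310 > 1 and Σzᵢ/Kᵢ = 1.703 > 1, so g(0) = 0.310 > 0 and g(1) = -0.703 < 0.
Newton–Raphson from ψ₂ = 0.35:
  ψ₂ = 0.350: g = 0.1539, g' = -0.481 → ψ₂ = 0.670
  ψ₂ = 0.670: g = -0.0442, g' = -0.862 → ψ₂ = 0.619
  ψ₂ = 0.619: g = -0.0030, g' = -0.749 → ψ₂ = 0.615
  ψ₂ = 0.615: g = -0.0000, g' = -0.742 → ψ₂ = 0.614
Converged at ψ₂ = 0.614.
  chloroform: x = 0.300, y = 0.519
  n-hexane: x = 0.283, y = 0.410
  ethylbenzene: x = 0.417, y = 0.071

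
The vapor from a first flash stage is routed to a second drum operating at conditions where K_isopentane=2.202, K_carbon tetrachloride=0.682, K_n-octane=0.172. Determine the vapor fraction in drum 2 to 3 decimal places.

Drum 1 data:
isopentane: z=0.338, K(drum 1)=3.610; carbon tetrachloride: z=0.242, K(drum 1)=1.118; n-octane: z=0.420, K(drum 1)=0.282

V/F (drum 2) = 0.616

Drum 1:
Newton iteration, ψ₁⁰ = 0.5:
  ψ₁ = 0.500: g = -0.0608, g' = -0.963 → ψ₁ = 0.437
Converged at ψ₁ = 0.437.
Drum-1 compositions:
  isopentane: x = 0.158, y = 0.570
  carbon tetrachloride: x = 0.230, y = 0.257
  n-octane: x = 0.612, y = 0.173
Drum-2 feed = drum-1 vapor: z₂ = (0.5701, 0.2573, 0.1726).
Drum 2:
Let ψ₂ = V/F and solve Σ zᵢ(Kᵢ−1)/(1+ψ₂(Kᵢ−1)) = 0.
Check two-phase: ΣzᵢKᵢ = 1.461 > 1 and Σzᵢ/Kᵢ = 1.639 > 1, so g(0) = 0.461 > 0 and g(1) = -0.639 < 0.
Iterate (Newton) starting at ψ₂ = 0.5:
  ψ₂ = 0.500: g = 0.0869, g' = -0.703 → ψ₂ = 0.624
  ψ₂ = 0.624: g = -0.0059, g' = -0.816 → ψ₂ = 0.617
  ψ₂ = 0.617: g = -0.0000, g' = -0.806 → ψ₂ = 0.616
Converged at ψ₂ = 0.616.
  isopentane: x = 0.327, y = 0.721
  carbon tetrachloride: x = 0.320, y = 0.218
  n-octane: x = 0.352, y = 0.061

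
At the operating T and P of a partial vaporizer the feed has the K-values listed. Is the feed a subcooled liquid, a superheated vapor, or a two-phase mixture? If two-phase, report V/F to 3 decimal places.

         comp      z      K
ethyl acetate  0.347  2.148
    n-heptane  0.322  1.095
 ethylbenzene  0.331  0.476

ΣzᵢKᵢ = 1.256; Σzᵢ/Kᵢ = 1.151.
Both exceed 1, so a two-phase solution exists.
Let ψ = V/F and solve Σ zᵢ(Kᵢ−1)/(1+ψ(Kᵢ−1)) = 0.
Newton–Raphson from ψ = 0.5:
  ψ = 0.500: g = 0.0473, g' = -0.354 → ψ = 0.633
Converged at ψ = 0.633.

two-phase, V/F = 0.633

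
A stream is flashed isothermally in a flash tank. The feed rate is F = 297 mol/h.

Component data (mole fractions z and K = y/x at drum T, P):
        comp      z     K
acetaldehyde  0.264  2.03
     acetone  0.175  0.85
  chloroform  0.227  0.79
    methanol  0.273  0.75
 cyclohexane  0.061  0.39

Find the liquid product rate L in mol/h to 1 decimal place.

Let ψ = V/F and solve Σ zᵢ(Kᵢ−1)/(1+ψ(Kᵢ−1)) = 0.
Feasibility: ΣzᵢKᵢ = 1.093, Σzᵢ/Kᵢ = 1.144 — both > 1, two phases present.
Iterate (Newton) starting at ψ = 0.41:
  ψ = 0.410: g = -0.0146, g' = -0.216 → ψ = 0.342
  ψ = 0.342: g = 0.0003, g' = -0.226 → ψ = 0.344
Converged at ψ = 0.344.
Then V = ψ·F = 0.3438·297 = 102.1 mol/h and L = F − V = 194.9 mol/h.

L = 194.9 mol/h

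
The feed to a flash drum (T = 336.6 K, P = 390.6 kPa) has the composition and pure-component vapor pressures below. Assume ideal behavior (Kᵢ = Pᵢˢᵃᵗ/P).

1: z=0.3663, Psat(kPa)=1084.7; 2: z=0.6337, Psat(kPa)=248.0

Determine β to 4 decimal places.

β = 0.6467

Raoult's law: Kᵢ = Pᵢˢᵃᵗ/P = Pᵢˢᵃᵗ/390.6.
  K_1 = 1084.7/390.6 = 2.777010, K_2 = 248.0/390.6 = 0.634921
Material balance + equilibrium reduce to Σ zᵢ(Kᵢ−1)/(1+β(Kᵢ−1)) = 0.
Check two-phase: ΣzᵢKᵢ = 1.4196 > 1 and Σzᵢ/Kᵢ = 1.1300 > 1, so g(0) = 0.4196 > 0 and g(1) = -0.1300 < 0.
Iterate (Newton) starting at β = 0.5:
  β = 0.5000: g = 0.06166, g' = -0.4507 → β = 0.6368
  β = 0.6368: g = 0.00394, g' = -0.3979 → β = 0.6467
Converged at β = 0.6467.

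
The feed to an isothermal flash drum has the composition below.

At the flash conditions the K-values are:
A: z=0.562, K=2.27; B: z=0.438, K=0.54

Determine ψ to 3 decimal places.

Let ψ = V/F and solve Σ zᵢ(Kᵢ−1)/(1+ψ(Kᵢ−1)) = 0.
Feasibility: ΣzᵢKᵢ = 1.512, Σzᵢ/Kᵢ = 1.059 — both > 1, two phases present.
Binary case is linear: z₁(K₁−1)(1+ψ(K₂−1)) + z₂(K₂−1)(1+ψ(K₁−1)) = 0
⇒ ψ = [z₁(K₁−1)+z₂(K₂−1)] / [−(K₁−1)(K₂−1)] = 0.5123/0.5842 = 0.877

ψ = 0.877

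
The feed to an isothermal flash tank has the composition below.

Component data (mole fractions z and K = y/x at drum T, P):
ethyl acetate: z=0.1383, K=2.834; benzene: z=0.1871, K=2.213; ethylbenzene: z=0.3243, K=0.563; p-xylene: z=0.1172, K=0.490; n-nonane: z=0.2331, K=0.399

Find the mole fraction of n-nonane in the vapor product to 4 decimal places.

y_n-nonane = 0.1043

Material balance + equilibrium reduce to Σ zᵢ(Kᵢ−1)/(1+ψ(Kᵢ−1)) = 0.
Feasibility: ΣzᵢKᵢ = 1.1390, Σzᵢ/Kᵢ = 1.5328 — both > 1, two phases present.
Newton iteration, ψ⁰ = 0.43:
  ψ = 0.4300: g = -0.14902, g' = -0.5613 → ψ = 0.1645
  ψ = 0.1645: g = 0.01064, g' = -0.6777 → ψ = 0.1802
  ψ = 0.1802: g = 0.00011, g' = -0.6640 → ψ = 0.1804
Converged at ψ = 0.1804.
Compositions from xᵢ = zᵢ/(1+ψ(Kᵢ−1)), yᵢ = Kᵢxᵢ:
  ethyl acetate: x = 0.1039, y = 0.2945
  benzene: x = 0.1535, y = 0.3397
  ethylbenzene: x = 0.3521, y = 0.1982
  p-xylene: x = 0.1291, y = 0.0632
  n-nonane: x = 0.2614, y = 0.1043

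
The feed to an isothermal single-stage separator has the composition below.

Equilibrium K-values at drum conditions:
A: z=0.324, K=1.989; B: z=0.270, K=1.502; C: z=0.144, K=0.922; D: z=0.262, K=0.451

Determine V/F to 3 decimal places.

Rachford–Rice: g(V/F) = Σ zᵢ(Kᵢ−1)/(1+V/F(Kᵢ−1)) = 0.
Feasibility: ΣzᵢKᵢ = 1.301, Σzᵢ/Kᵢ = 1.080 — both > 1, two phases present.
Newton–Raphson from V/F = 0.49:
  V/F = 0.490: g = 0.1162, g' = -0.336 → V/F = 0.835
  V/F = 0.835: g = -0.0067, g' = -0.399 → V/F = 0.818
Converged at V/F = 0.818.

V/F = 0.818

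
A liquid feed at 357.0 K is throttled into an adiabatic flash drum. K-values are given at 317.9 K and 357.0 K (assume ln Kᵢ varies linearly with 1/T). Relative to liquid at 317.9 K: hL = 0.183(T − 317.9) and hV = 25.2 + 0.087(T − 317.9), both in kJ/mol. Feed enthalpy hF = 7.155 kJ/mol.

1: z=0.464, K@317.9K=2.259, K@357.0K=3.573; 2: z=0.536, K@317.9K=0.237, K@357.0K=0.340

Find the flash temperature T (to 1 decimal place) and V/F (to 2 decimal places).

Adiabatic flash: solve Rachford–Rice at each trial T, then check hF = ψ·hV(T) + (1−ψ)·hL(T).
  T = 317.9 K: K = (2.259, 0.237), RR gives ψ = 0.182, H_out = 4.596 kJ/mol
  T = 357.0 K: K = (3.573, 0.340), RR gives ψ = 0.495, H_out = 17.765 kJ/mol
  T = 337.4 K: K = (2.877, 0.287), RR gives ψ = 0.365, H_out = 12.083 kJ/mol
  T = 327.6 K: K = (2.557, 0.261), RR gives ψ = 0.284, H_out = 8.665 kJ/mol
  T = 322.8 K: K = (2.407, 0.249), RR gives ψ = 0.237, H_out = 6.759 kJ/mol
  T = 325.2 K: K = (2.482, 0.255), RR gives ψ = 0.261, H_out = 7.735 kJ/mol
Linear interpolation between T = 322.8 (H_out = 6.759) and T = 325.2 (H_out = 7.735) on hF = 7.155 gives T ≈ 323.8 K, at which ψ = 0.25.

T = 323.8 K, V/F = 0.25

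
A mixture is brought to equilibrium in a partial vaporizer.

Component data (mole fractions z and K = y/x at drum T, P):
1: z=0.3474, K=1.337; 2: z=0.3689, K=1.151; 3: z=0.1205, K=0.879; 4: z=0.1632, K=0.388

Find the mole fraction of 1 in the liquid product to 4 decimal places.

Material balance + equilibrium reduce to Σ zᵢ(Kᵢ−1)/(1+V/F(Kᵢ−1)) = 0.
Feasibility: ΣzᵢKᵢ = 1.0583, Σzᵢ/Kᵢ = 1.1380 — both > 1, two phases present.
Newton–Raphson from V/F = 0.5:
  V/F = 0.5000: g = -0.00745, g' = -0.1651 → V/F = 0.4549
  V/F = 0.4549: g = -0.00020, g' = -0.1564 → V/F = 0.4536
Converged at V/F = 0.4536.
Compositions from xᵢ = zᵢ/(1+V/F(Kᵢ−1)), yᵢ = Kᵢxᵢ:
  1: x = 0.3013, y = 0.4029
  2: x = 0.3453, y = 0.3974
  3: x = 0.1275, y = 0.1121
  4: x = 0.2259, y = 0.0877

x_1 = 0.3013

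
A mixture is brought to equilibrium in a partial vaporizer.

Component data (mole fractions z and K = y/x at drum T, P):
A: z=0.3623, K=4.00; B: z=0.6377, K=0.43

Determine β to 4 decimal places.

β = 0.4230

Let β = V/F and solve Σ zᵢ(Kᵢ−1)/(1+β(Kᵢ−1)) = 0.
Feasibility: ΣzᵢKᵢ = 1.7234, Σzᵢ/Kᵢ = 1.5736 — both > 1, two phases present.
Newton iteration, β⁰ = 0.5:
  β = 0.5000: g = -0.07362, g' = -0.9270 → β = 0.4206
  β = 0.4206: g = 0.00245, g' = -0.9959 → β = 0.4230
Converged at β = 0.4230.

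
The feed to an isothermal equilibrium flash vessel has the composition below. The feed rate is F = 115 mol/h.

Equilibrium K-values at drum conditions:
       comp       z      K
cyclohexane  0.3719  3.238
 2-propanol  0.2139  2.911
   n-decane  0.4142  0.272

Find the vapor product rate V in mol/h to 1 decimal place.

Material balance + equilibrium reduce to Σ zᵢ(Kᵢ−1)/(1+ψ(Kᵢ−1)) = 0.
Check two-phase: ΣzᵢKᵢ = 1.9395 > 1 and Σzᵢ/Kᵢ = 1.7111 > 1, so g(0) = 0.9395 > 0 and g(1) = -0.7111 < 0.
Newton–Raphson from ψ = 0.5:
  ψ = 0.5000: g = 0.12770, g' = -1.1618 → ψ = 0.6099
  ψ = 0.6099: g = -0.00166, g' = -1.2098 → ψ = 0.6085
Converged at ψ = 0.6085.
Then V = ψ·F = 0.6085·115 = 70.0 mol/h and L = F − V = 45.0 mol/h.

V = 70.0 mol/h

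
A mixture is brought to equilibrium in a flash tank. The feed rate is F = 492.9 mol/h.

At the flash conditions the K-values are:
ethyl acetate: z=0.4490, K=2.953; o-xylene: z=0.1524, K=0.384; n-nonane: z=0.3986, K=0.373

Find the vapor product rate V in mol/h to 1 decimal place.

V = 215.6 mol/h

Material balance + equilibrium reduce to Σ zᵢ(Kᵢ−1)/(1+V/F(Kᵢ−1)) = 0.
Feasibility: ΣzᵢKᵢ = 1.5331, Σzᵢ/Kᵢ = 1.6176 — both > 1, two phases present.
Newton iteration, V/F⁰ = 0.58:
  V/F = 0.5800: g = -0.12765, g' = -0.9035 → V/F = 0.4387
  V/F = 0.4387: g = -0.00114, g' = -0.9035 → V/F = 0.4375
Converged at V/F = 0.4375.
Then V = V/F·F = 0.4375·492.9 = 215.6 mol/h and L = F − V = 277.3 mol/h.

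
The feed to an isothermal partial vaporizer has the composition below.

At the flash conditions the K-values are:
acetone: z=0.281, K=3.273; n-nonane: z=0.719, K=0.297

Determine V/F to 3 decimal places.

Rachford–Rice: g(V/F) = Σ zᵢ(Kᵢ−1)/(1+V/F(Kᵢ−1)) = 0.
Check two-phase: ΣzᵢKᵢ = 1.133 > 1 and Σzᵢ/Kᵢ = 2.507 > 1, so g(0) = 0.133 > 0 and g(1) = -1.507 < 0.
Binary case is linear: z₁(K₁−1)(1+V/F(K₂−1)) + z₂(K₂−1)(1+V/F(K₁−1)) = 0
⇒ V/F = [z₁(K₁−1)+z₂(K₂−1)] / [−(K₁−1)(K₂−1)] = 0.1333/1.5979 = 0.083

V/F = 0.083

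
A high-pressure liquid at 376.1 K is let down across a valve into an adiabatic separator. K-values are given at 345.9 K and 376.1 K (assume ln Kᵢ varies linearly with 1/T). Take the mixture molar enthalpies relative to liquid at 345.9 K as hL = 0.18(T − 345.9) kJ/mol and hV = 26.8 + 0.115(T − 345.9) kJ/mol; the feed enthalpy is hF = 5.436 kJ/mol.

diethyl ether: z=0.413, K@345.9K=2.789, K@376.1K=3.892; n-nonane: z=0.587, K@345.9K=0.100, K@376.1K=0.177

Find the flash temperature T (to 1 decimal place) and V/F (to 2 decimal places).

T = 351.4 K, V/F = 0.17

Adiabatic flash: solve Rachford–Rice at each trial T, then check hF = ψ·hV(T) + (1−ψ)·hL(T).
  T = 345.9 K: K = (2.789, 0.100), RR gives ψ = 0.131, H_out = 3.505 kJ/mol
  T = 376.1 K: K = (3.892, 0.177), RR gives ψ = 0.299, H_out = 12.859 kJ/mol
  T = 361.0 K: K = (3.318, 0.135), RR gives ψ = 0.224, H_out = 8.501 kJ/mol
  T = 353.4 K: K = (3.046, 0.116), RR gives ψ = 0.180, H_out = 6.097 kJ/mol
  T = 349.6 K: K = (2.914, 0.108), RR gives ψ = 0.156, H_out = 4.816 kJ/mol
  T = 351.5 K: K = (2.980, 0.112), RR gives ψ = 0.169, H_out = 5.464 kJ/mol
Linear interpolation between T = 349.6 (H_out = 4.816) and T = 351.5 (H_out = 5.464) on hF = 5.436 gives T ≈ 351.4 K, at which ψ = 0.17.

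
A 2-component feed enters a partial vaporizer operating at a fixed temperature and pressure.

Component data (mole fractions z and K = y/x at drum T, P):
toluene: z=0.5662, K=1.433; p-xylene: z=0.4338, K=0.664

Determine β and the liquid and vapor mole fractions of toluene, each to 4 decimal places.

β = 0.6833, x_toluene = 0.4369, y_toluene = 0.6261

Binary case is linear: z₁(K₁−1)(1+β(K₂−1)) + z₂(K₂−1)(1+β(K₁−1)) = 0
⇒ β = [z₁(K₁−1)+z₂(K₂−1)] / [−(K₁−1)(K₂−1)] = 0.09941/0.14549 = 0.6833
Compositions from xᵢ = zᵢ/(1+β(Kᵢ−1)), yᵢ = Kᵢxᵢ:
  toluene: x = 0.4369, y = 0.6261
  p-xylene: x = 0.5631, y = 0.3739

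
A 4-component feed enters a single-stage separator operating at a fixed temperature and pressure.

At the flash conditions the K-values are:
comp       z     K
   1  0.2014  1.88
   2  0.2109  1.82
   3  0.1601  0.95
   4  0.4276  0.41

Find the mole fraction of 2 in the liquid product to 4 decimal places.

x_2 = 0.1796

Material balance + equilibrium reduce to Σ zᵢ(Kᵢ−1)/(1+β(Kᵢ−1)) = 0.
g(0) = ΣzᵢKᵢ − 1 = 0.0899 and g(1) = 1 − Σzᵢ/Kᵢ = -0.4345, so a root lies in (0, 1).
Newton–Raphson from β = 0.46:
  β = 0.4600: g = -0.10272, g' = -0.4346 → β = 0.2237
  β = 0.2237: g = -0.00451, g' = -0.4081 → β = 0.2126
Converged at β = 0.2126.
Compositions from xᵢ = zᵢ/(1+β(Kᵢ−1)), yᵢ = Kᵢxᵢ:
  1: x = 0.1697, y = 0.3190
  2: x = 0.1796, y = 0.3269
  3: x = 0.1618, y = 0.1537
  4: x = 0.4889, y = 0.2005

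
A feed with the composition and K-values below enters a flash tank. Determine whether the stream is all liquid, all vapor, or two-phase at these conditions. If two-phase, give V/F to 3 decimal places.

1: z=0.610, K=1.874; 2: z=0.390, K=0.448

ΣzᵢKᵢ = 1.318; Σzᵢ/Kᵢ = 1.196.
Both exceed 1, so a two-phase solution exists.
Rachford–Rice: g(ψ) = Σ zᵢ(Kᵢ−1)/(1+ψ(Kᵢ−1)) = 0.
Binary case is linear: z₁(K₁−1)(1+ψ(K₂−1)) + z₂(K₂−1)(1+ψ(K₁−1)) = 0
⇒ ψ = [z₁(K₁−1)+z₂(K₂−1)] / [−(K₁−1)(K₂−1)] = 0.3179/0.4824 = 0.659

two-phase, V/F = 0.659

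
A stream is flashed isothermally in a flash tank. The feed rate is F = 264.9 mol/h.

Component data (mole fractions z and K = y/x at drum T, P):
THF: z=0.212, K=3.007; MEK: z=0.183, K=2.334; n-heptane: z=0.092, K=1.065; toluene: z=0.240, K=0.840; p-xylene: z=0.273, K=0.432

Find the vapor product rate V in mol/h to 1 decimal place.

Newton iteration, ψ⁰ = 0.7:
  ψ = 0.700: g = 0.0082, g' = -0.486 → ψ = 0.717
Converged at ψ = 0.717.
Then V = ψ·F = 0.7169·264.9 = 189.9 mol/h and L = F − V = 75.0 mol/h.

V = 189.9 mol/h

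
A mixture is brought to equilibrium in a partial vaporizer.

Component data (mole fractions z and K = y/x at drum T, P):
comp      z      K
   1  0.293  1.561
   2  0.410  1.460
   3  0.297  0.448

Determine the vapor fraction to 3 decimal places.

ψ = 0.681

Iterate (Newton) starting at ψ = 0.64:
  ψ = 0.640: g = 0.0132, g' = -0.318 → ψ = 0.681
Converged at ψ = 0.681.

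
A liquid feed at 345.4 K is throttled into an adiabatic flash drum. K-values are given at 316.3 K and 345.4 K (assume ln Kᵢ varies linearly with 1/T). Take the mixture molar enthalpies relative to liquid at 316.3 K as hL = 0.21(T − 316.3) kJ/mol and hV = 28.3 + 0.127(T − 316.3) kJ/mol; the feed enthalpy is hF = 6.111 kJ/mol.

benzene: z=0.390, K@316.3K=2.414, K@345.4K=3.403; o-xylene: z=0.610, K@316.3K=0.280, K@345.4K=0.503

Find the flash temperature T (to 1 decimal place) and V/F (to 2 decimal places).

T = 321.4 K, V/F = 0.18

Adiabatic flash: solve Rachford–Rice at each trial T, then check hF = ψ·hV(T) + (1−ψ)·hL(T).
  T = 316.3 K: K = (2.414, 0.280), RR gives ψ = 0.110, H_out = 3.121 kJ/mol
  T = 345.4 K: K = (3.403, 0.503), RR gives ψ = 0.531, H_out = 19.852 kJ/mol
  T = 330.9 K: K = (2.890, 0.381), RR gives ψ = 0.307, H_out = 11.375 kJ/mol
  T = 323.6 K: K = (2.646, 0.328), RR gives ψ = 0.209, H_out = 7.334 kJ/mol
  T = 320.0 K: K = (2.530, 0.303), RR gives ψ = 0.161, H_out = 5.293 kJ/mol
  T = 321.8 K: K = (2.588, 0.315), RR gives ψ = 0.186, H_out = 6.321 kJ/mol
Linear interpolation between T = 320.0 (H_out = 5.293) and T = 321.8 (H_out = 6.321) on hF = 6.111 gives T ≈ 321.4 K, at which ψ = 0.18.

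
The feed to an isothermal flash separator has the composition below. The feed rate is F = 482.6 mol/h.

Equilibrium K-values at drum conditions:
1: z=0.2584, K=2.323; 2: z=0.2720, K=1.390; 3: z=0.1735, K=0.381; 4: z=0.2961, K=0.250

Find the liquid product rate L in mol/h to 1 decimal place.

L = 397.5 mol/h

Material balance + equilibrium reduce to Σ zᵢ(Kᵢ−1)/(1+β(Kᵢ−1)) = 0.
Check two-phase: ΣzᵢKᵢ = 1.1185 > 1 and Σzᵢ/Kᵢ = 1.9467 > 1, so g(0) = 0.1185 > 0 and g(1) = -0.9467 < 0.
Newton–Raphson from β = 0.5:
  β = 0.5000: g = -0.21633, g' = -0.7586 → β = 0.2148
  β = 0.2148: g = -0.02452, g' = -0.6346 → β = 0.1762
  β = 0.1762: g = 0.00006, g' = -0.6386 → β = 0.1763
Converged at β = 0.1763.
Then V = β·F = 0.1763·482.6 = 85.1 mol/h and L = F − V = 397.5 mol/h.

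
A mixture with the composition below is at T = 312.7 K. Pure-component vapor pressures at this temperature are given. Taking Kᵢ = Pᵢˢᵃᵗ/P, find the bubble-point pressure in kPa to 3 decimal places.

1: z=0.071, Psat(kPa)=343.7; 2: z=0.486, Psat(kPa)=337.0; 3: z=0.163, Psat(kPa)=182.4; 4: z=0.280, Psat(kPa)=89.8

Pbub = 243.060 kPa

At the bubble point ψ → 0, so ΣzᵢKᵢ = 1 with Kᵢ = Pᵢˢᵃᵗ/P ⇒ P = ΣzᵢPᵢˢᵃᵗ.
P = 0.071·343.7 + 0.486·337.0 + 0.163·182.4 + 0.280·89.8 = 243.060 kPa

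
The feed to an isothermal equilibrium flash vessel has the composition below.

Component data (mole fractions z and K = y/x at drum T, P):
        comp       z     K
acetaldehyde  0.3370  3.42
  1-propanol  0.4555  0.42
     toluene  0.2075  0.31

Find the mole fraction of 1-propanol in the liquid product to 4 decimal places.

x_1-propanol = 0.5415

Material balance + equilibrium reduce to Σ zᵢ(Kᵢ−1)/(1+β(Kᵢ−1)) = 0.
g(0) = ΣzᵢKᵢ − 1 = 0.4082 and g(1) = 1 − Σzᵢ/Kᵢ = -0.8524, so a root lies in (0, 1).
Newton iteration, β⁰ = 0.5:
  β = 0.5000: g = -0.22166, g' = -0.9383 → β = 0.2638
  β = 0.2638: g = 0.01085, g' = -1.0965 → β = 0.2737
Converged at β = 0.2737.
Compositions from xᵢ = zᵢ/(1+β(Kᵢ−1)), yᵢ = Kᵢxᵢ:
  acetaldehyde: x = 0.2027, y = 0.6933
  1-propanol: x = 0.5415, y = 0.2274
  toluene: x = 0.2558, y = 0.0793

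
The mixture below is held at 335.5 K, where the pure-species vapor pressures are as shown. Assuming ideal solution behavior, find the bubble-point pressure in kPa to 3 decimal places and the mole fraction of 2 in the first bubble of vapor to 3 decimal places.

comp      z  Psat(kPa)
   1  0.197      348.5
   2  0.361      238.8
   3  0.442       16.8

Pbub = 162.287 kPa, y_2 = 0.531

At the bubble point ψ → 0, so ΣzᵢKᵢ = 1 with Kᵢ = Pᵢˢᵃᵗ/P ⇒ P = ΣzᵢPᵢˢᵃᵗ.
P = 0.197·348.5 + 0.361·238.8 + 0.442·16.8 = 162.287 kPa
yᵢ = zᵢPᵢˢᵃᵗ/P ⇒ y_2 = 0.361·238.8/162.287 = 0.531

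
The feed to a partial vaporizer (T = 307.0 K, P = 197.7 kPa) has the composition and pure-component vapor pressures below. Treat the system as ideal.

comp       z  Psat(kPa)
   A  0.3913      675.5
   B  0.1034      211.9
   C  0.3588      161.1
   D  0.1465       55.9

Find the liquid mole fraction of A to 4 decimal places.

Raoult's law: Kᵢ = Pᵢˢᵃᵗ/P = Pᵢˢᵃᵗ/197.7.
  K_A = 675.5/197.7 = 3.416793, K_B = 211.9/197.7 = 1.071826, K_C = 161.1/197.7 = 0.814871, K_D = 55.9/197.7 = 0.282752
Newton iteration, β⁰ = 0.5:
  β = 0.5000: g = 0.19836, g' = -0.6673 → β = 0.7973
  β = 0.7973: g = 0.00679, g' = -0.6953 → β = 0.8070
Converged at β = 0.8070.
Compositions from xᵢ = zᵢ/(1+β(Kᵢ−1)), yᵢ = Kᵢxᵢ:
  A: x = 0.1326, y = 0.4532
  B: x = 0.0977, y = 0.1048
  C: x = 0.4218, y = 0.3437
  D: x = 0.3478, y = 0.0983

x_A = 0.1326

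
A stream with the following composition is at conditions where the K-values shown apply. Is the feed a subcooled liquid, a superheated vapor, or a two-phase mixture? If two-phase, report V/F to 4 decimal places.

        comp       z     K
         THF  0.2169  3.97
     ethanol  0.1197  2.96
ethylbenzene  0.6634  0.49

ΣzᵢKᵢ = 1.5405; Σzᵢ/Kᵢ = 1.4490.
Both exceed 1, so a two-phase solution exists.
Let ψ = V/F and solve Σ zᵢ(Kᵢ−1)/(1+ψ(Kᵢ−1)) = 0.
Iterate (Newton) starting at ψ = 0.5:
  ψ = 0.5000: g = -0.07642, g' = -0.7380 → ψ = 0.3965
  ψ = 0.3965: g = 0.00379, g' = -0.8202 → ψ = 0.4011
Converged at ψ = 0.4011.

two-phase, V/F = 0.4011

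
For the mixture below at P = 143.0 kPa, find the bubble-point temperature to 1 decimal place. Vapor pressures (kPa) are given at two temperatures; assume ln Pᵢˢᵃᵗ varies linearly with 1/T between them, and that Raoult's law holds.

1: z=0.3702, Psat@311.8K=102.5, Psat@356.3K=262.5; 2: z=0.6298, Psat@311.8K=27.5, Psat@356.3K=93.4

T = 352.1 K

Bubble-point temperature: ΣzᵢPᵢˢᵃᵗ(T) = P. Interpolate ln Pᵢˢᵃᵗ = aᵢ + bᵢ/T.
  T = 311.8 K: ΣzᵢPᵢˢᵃᵗ = 55.26 kPa
  T = 356.3 K: ΣzᵢPᵢˢᵃᵗ = 156.00 kPa
  T = 334.1 K: ΣzᵢPᵢˢᵃᵗ = 96.01 kPa
  T = 345.2 K: ΣzᵢPᵢˢᵃᵗ = 123.28 kPa
  T = 350.8 K: ΣzᵢPᵢˢᵃᵗ = 139.07 kPa
  T = 353.6 K: ΣzᵢPᵢˢᵃᵗ = 147.51 kPa
Interpolating between 350.8 K and 353.6 K gives T ≈ 352.1 K.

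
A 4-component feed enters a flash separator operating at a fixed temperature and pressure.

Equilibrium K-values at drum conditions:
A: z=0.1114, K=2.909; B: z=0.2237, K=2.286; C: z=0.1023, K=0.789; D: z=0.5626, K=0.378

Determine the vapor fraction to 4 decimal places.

ψ = 0.1477

Material balance + equilibrium reduce to Σ zᵢ(Kᵢ−1)/(1+ψ(Kᵢ−1)) = 0.
Check two-phase: ΣzᵢKᵢ = 1.1288 > 1 and Σzᵢ/Kᵢ = 1.7542 > 1, so g(0) = 0.1288 > 0 and g(1) = -0.7542 < 0.
Newton–Raphson from ψ = 0.59:
  ψ = 0.5900: g = -0.31387, g' = -0.7585 → ψ = 0.1762
  ψ = 0.1762: g = -0.02176, g' = -0.7527 → ψ = 0.1473
  ψ = 0.1473: g = 0.00035, g' = -0.7775 → ψ = 0.1477
Converged at ψ = 0.1477.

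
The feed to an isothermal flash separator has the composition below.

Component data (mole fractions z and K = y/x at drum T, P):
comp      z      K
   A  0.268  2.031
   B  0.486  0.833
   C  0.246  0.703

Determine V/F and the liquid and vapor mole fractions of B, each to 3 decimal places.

Iterate (Newton) starting at V/F = 0.5:
  V/F = 0.500: g = 0.0080, g' = -0.170 → V/F = 0.547
  V/F = 0.547: g = 0.0001, g' = -0.164 → V/F = 0.548
Converged at V/F = 0.548.
Compositions from xᵢ = zᵢ/(1+V/F(Kᵢ−1)), yᵢ = Kᵢxᵢ:
  A: x = 0.171, y = 0.348
  B: x = 0.535, y = 0.446
  C: x = 0.294, y = 0.207

V/F = 0.548, x_B = 0.535, y_B = 0.446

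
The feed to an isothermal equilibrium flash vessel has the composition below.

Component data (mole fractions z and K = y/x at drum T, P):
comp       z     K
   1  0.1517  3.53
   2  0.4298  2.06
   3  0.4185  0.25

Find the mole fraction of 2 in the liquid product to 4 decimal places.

x_2 = 0.2880

Let ψ = V/F and solve Σ zᵢ(Kᵢ−1)/(1+ψ(Kᵢ−1)) = 0.
g(0) = ΣzᵢKᵢ − 1 = 0.5255 and g(1) = 1 − Σzᵢ/Kᵢ = -0.9256, so a root lies in (0, 1).
Newton iteration, ψ⁰ = 0.52:
  ψ = 0.5200: g = -0.05510, g' = -1.0144 → ψ = 0.4657
  ψ = 0.4657: g = -0.00111, g' = -0.9770 → ψ = 0.4645
Converged at ψ = 0.4645.
Compositions from xᵢ = zᵢ/(1+ψ(Kᵢ−1)), yᵢ = Kᵢxᵢ:
  1: x = 0.0697, y = 0.2462
  2: x = 0.2880, y = 0.5933
  3: x = 0.6423, y = 0.1606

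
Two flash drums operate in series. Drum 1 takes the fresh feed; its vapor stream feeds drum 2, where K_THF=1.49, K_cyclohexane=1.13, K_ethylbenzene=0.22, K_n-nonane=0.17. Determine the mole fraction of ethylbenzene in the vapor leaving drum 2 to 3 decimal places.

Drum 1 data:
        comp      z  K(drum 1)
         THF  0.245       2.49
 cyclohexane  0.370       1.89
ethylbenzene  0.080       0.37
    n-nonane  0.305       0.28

Drum 1:
Material balance + equilibrium reduce to Σ zᵢ(Kᵢ−1)/(1+ψ₁(Kᵢ−1)) = 0.
Check two-phase: ΣzᵢKᵢ = 1.424 > 1 and Σzᵢ/Kᵢ = 1.600 > 1, so g(0) = 0.424 > 0 and g(1) = -0.600 < 0.
Iterate (Newton) starting at ψ₁ = 0.5:
  ψ₁ = 0.500: g = 0.0204, g' = -0.773 → ψ₁ = 0.526
Converged at ψ₁ = 0.526.
Drum-1 compositions:
  THF: x = 0.137, y = 0.342
  cyclohexane: x = 0.252, y = 0.476
  ethylbenzene: x = 0.120, y = 0.044
  n-nonane: x = 0.491, y = 0.137
Drum-2 feed = drum-1 vapor: z₂ = (0.3420, 0.4763, 0.0443, 0.1375).
Drum 2:
Material balance + equilibrium reduce to Σ zᵢ(Kᵢ−1)/(1+ψ₂(Kᵢ−1)) = 0.
Check two-phase: ΣzᵢKᵢ = 1.081 > 1 and Σzᵢ/Kᵢ = 1.661 > 1, so g(0) = 0.081 > 0 and g(1) = -0.661 < 0.
Newton iteration, ψ₂⁰ = 0.45:
  ψ₂ = 0.450: g = -0.0396, g' = -0.368 → ψ₂ = 0.342
  ψ₂ = 0.342: g = -0.0038, g' = -0.303 → ψ₂ = 0.330
Converged at ψ₂ = 0.330.
  THF: x = 0.294, y = 0.439
  cyclohexane: x = 0.457, y = 0.516
  ethylbenzene: x = 0.060, y = 0.013
  n-nonane: x = 0.189, y = 0.032

y_ethylbenzene (drum 2) = 0.013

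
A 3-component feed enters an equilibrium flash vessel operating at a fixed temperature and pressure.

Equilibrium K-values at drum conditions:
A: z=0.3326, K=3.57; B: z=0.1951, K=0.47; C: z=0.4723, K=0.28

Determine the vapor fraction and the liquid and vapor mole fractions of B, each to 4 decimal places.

ψ = 0.2393, x_B = 0.2234, y_B = 0.1050

Newton iteration, ψ⁰ = 0.67:
  ψ = 0.6700: g = -0.50329, g' = -1.3422 → ψ = 0.2950
  ψ = 0.2950: g = -0.06817, g' = -1.1824 → ψ = 0.2374
  ψ = 0.2374: g = 0.00248, g' = -1.2754 → ψ = 0.2393
Converged at ψ = 0.2393.
Compositions from xᵢ = zᵢ/(1+ψ(Kᵢ−1)), yᵢ = Kᵢxᵢ:
  A: x = 0.2059, y = 0.7352
  B: x = 0.2234, y = 0.1050
  C: x = 0.5706, y = 0.1598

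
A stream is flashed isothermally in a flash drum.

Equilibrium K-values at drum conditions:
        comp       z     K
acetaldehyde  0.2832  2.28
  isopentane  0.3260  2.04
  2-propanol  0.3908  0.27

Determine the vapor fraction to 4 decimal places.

Material balance + equilibrium reduce to Σ zᵢ(Kᵢ−1)/(1+ψ(Kᵢ−1)) = 0.
Feasibility: ΣzᵢKᵢ = 1.4163, Σzᵢ/Kᵢ = 1.7314 — both > 1, two phases present.
Newton iteration, ψ⁰ = 0.41:
  ψ = 0.4100: g = 0.06828, g' = -0.7970 → ψ = 0.4957
  ψ = 0.4957: g = -0.00154, g' = -0.8386 → ψ = 0.4938
Converged at ψ = 0.4938.

ψ = 0.4938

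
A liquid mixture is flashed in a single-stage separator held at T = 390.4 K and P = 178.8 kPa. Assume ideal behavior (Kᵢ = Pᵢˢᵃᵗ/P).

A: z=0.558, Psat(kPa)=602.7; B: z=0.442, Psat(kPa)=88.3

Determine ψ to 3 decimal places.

ψ = 0.916

Raoult's law: Kᵢ = Pᵢˢᵃᵗ/P = Pᵢˢᵃᵗ/178.8.
  K_A = 602.7/178.8 = 3.37081, K_B = 88.3/178.8 = 0.49385
Let ψ = V/F and solve Σ zᵢ(Kᵢ−1)/(1+ψ(Kᵢ−1)) = 0.
g(0) = ΣzᵢKᵢ − 1 = 1.099 and g(1) = 1 − Σzᵢ/Kᵢ = -0.061, so a root lies in (0, 1).
Binary case is linear: z₁(K₁−1)(1+ψ(K₂−1)) + z₂(K₂−1)(1+ψ(K₁−1)) = 0
⇒ ψ = [z₁(K₁−1)+z₂(K₂−1)] / [−(K₁−1)(K₂−1)] = 1.0992/1.2000 = 0.916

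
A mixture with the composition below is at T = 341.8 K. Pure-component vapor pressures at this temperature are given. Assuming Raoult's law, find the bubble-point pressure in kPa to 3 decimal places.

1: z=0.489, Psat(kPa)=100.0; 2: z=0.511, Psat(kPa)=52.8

At the bubble point ψ → 0, so ΣzᵢKᵢ = 1 with Kᵢ = Pᵢˢᵃᵗ/P ⇒ P = ΣzᵢPᵢˢᵃᵗ.
P = 0.489·100.0 + 0.511·52.8 = 75.881 kPa

Pbub = 75.881 kPa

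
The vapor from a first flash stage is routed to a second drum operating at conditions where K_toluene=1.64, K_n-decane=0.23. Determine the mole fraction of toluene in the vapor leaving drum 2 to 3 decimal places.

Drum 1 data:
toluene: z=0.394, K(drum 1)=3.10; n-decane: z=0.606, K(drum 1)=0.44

Drum 1:
Rachford–Rice: g(ψ₁) = Σ zᵢ(Kᵢ−1)/(1+ψ₁(Kᵢ−1)) = 0.
g(0) = ΣzᵢKᵢ − 1 = 0.488 and g(1) = 1 − Σzᵢ/Kᵢ = -0.504, so a root lies in (0, 1).
Newton iteration, ψ₁⁰ = 0.5:
  ψ₁ = 0.500: g = -0.0677, g' = -0.780 → ψ₁ = 0.413
  ψ₁ = 0.413: g = 0.0015, g' = -0.820 → ψ₁ = 0.415
Converged at ψ₁ = 0.415.
Drum-1 compositions:
  toluene: x = 0.211, y = 0.653
  n-decane: x = 0.789, y = 0.347
Drum-2 feed = drum-1 vapor: z₂ = (0.6526, 0.3474).
Drum 2:
Let ψ₂ = V/F and solve Σ zᵢ(Kᵢ−1)/(1+ψ₂(Kᵢ−1)) = 0.
Feasibility: ΣzᵢKᵢ = 1.150, Σzᵢ/Kᵢ = 1.908 — both > 1, two phases present.
Binary case is linear: z₁(K₁−1)(1+ψ₂(K₂−1)) + z₂(K₂−1)(1+ψ₂(K₁−1)) = 0
⇒ ψ₂ = [z₁(K₁−1)+z₂(K₂−1)] / [−(K₁−1)(K₂−1)] = 0.1502/0.4928 = 0.305
  toluene: x = 0.546, y = 0.896
  n-decane: x = 0.454, y = 0.104

y_toluene (drum 2) = 0.896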